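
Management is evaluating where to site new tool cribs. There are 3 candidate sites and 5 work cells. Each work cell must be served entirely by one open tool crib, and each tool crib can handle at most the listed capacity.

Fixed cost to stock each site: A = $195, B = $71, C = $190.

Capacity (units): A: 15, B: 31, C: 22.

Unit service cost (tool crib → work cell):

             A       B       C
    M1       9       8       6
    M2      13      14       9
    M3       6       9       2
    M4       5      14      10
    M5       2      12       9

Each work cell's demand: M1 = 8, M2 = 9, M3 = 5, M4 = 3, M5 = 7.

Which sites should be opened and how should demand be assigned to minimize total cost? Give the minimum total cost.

Open {A, B}: M1→B 8·8=64, M2→B 14·9=126, M3→A 6·5=30, M4→A 5·3=15, M5→A 2·7=14.
Loads: A carries 15/15, B carries 17/31. Service 249; fixed 266; total 515.
Next best feasible plan costs 521.

Minimum total cost: 515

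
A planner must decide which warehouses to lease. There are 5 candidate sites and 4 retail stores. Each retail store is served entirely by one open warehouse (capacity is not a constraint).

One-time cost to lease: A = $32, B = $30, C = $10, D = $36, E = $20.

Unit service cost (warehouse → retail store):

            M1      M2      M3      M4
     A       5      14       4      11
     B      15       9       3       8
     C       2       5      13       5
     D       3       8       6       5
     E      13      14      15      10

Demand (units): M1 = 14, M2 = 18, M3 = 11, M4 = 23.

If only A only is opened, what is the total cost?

Each retail store is assigned to its cheapest site among the open ones.
{A}: M1→A 5·14=70, M2→A 14·18=252, M3→A 4·11=44, M4→A 11·23=253. Service 619; fixed 32; total 651.

Total cost: 651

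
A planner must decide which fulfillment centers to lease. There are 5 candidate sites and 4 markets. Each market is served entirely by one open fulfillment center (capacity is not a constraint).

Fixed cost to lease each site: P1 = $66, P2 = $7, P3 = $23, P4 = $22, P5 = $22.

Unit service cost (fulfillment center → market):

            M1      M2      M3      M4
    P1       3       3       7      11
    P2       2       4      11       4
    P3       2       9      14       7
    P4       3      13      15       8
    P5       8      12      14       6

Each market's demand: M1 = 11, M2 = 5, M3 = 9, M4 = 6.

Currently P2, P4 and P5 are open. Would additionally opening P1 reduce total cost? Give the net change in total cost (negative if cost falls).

Current service cost with {P2, P4, P5}: 165.
Adding P1: each market re-picks its cheapest; new service cost 124, saving 41.
Extra fixed cost: 66. Net change = 66 − 41 = 25.
(Totals: 216 → 241.)

No — net change +25 (cost rises by 25).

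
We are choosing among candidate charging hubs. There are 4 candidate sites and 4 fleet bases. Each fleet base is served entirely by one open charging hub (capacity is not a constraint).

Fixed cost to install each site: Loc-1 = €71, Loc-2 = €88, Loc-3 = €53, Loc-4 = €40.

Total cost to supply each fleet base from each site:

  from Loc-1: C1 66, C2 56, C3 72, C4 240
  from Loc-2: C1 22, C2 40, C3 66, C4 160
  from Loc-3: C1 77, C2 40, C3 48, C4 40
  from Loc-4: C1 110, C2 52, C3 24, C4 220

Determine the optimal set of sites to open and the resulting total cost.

Open Loc-3 only; minimum total cost 258.

For any fixed open set, each fleet base goes to its cheapest open site; total = fixed + service.
{Loc-3}: C1→Loc-3 77, C2→Loc-3 40, C3→Loc-3 48, C4→Loc-3 40. Service 205; fixed 53; total 258.
{Loc-3, Loc-4}: service 181 + fixed 93 = 274
{Loc-2, Loc-3}: service 150 + fixed 141 = 291
{Loc-1, Loc-2, Loc-3, Loc-4}: C1→Loc-2 22, C2→Loc-2 40, C3→Loc-4 24, C4→Loc-3 40. Service 126; fixed 252; total 378.
No other subset beats 258.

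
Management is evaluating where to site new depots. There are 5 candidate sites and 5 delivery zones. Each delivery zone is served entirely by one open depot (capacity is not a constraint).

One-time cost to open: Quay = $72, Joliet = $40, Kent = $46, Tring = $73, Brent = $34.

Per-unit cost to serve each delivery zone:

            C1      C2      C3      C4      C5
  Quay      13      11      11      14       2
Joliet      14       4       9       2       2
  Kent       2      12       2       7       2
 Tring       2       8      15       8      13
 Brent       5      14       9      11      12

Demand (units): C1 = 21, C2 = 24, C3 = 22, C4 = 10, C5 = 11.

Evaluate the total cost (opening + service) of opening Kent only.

Each delivery zone is assigned to its cheapest site among the open ones.
{Kent}: C1→Kent 2·21=42, C2→Kent 12·24=288, C3→Kent 2·22=44, C4→Kent 7·10=70, C5→Kent 2·11=22. Service 466; fixed 46; total 512.

Total cost: 512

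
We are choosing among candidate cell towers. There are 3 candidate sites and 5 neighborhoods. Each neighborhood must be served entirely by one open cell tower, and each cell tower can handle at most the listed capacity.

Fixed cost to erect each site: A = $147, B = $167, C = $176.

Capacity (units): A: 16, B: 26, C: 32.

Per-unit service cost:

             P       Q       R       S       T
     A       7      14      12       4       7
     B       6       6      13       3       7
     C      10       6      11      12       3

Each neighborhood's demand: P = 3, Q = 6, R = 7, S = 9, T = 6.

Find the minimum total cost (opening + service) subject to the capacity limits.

Open {C}: P→C 10·3=30, Q→C 6·6=36, R→C 11·7=77, S→C 12·9=108, T→C 3·6=18.
Loads: C carries 31/32. Service 269; fixed 176; total 445.
Next best feasible plan costs 511.

Minimum total cost: 445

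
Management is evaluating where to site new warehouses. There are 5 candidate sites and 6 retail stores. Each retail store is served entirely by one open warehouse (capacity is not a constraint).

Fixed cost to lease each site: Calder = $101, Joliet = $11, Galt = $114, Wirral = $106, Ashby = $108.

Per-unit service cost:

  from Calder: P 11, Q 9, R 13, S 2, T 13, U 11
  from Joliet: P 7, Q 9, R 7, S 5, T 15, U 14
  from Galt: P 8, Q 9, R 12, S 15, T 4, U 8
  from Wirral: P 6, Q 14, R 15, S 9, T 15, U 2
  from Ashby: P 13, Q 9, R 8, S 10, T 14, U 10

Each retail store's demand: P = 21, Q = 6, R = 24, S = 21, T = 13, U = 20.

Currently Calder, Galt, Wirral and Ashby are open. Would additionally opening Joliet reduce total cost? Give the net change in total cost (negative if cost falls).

Yes — net change −13 (cost falls by 13).

Current service cost with {Calder, Galt, Wirral, Ashby}: 506.
Adding Joliet: each retail store re-picks its cheapest; new service cost 482, saving 24.
Extra fixed cost: 11. Net change = 11 − 24 = -13.
(Totals: 935 → 922.)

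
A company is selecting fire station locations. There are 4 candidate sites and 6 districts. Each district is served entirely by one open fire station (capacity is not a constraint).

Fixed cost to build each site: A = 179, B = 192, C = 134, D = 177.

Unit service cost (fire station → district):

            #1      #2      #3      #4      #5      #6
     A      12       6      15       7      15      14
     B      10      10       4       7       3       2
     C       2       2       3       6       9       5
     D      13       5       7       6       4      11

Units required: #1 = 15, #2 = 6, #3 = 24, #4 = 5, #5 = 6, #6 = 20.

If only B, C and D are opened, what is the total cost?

Total cost: 705

Each district is assigned to its cheapest site among the open ones.
{B, C, D}: #1→C 2·15=30, #2→C 2·6=12, #3→C 3·24=72, #4→C 6·5=30, #5→B 3·6=18, #6→B 2·20=40. Service 202; fixed 503; total 705.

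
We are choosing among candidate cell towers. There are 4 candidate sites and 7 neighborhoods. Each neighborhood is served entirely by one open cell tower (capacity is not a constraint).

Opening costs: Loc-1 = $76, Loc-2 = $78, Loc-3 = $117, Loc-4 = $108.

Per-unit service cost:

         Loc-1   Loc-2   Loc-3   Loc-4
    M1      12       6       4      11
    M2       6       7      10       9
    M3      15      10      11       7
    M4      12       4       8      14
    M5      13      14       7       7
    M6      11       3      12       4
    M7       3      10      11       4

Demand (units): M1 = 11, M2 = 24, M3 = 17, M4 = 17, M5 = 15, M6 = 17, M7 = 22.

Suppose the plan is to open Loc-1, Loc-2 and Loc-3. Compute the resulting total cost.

Each neighborhood is assigned to its cheapest site among the open ones.
{Loc-1, Loc-2, Loc-3}: M1→Loc-3 4·11=44, M2→Loc-1 6·24=144, M3→Loc-2 10·17=170, M4→Loc-2 4·17=68, M5→Loc-3 7·15=105, M6→Loc-2 3·17=51, M7→Loc-1 3·22=66. Service 648; fixed 271; total 919.

Total cost: 919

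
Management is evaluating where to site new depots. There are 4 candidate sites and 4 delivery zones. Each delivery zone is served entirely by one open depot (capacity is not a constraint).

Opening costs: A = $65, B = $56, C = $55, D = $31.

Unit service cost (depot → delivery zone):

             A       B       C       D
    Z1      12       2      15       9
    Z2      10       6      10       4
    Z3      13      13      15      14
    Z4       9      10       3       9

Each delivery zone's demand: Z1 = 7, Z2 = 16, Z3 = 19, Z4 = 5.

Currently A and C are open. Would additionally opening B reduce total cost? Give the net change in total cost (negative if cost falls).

Current service cost with {A, C}: 506.
Adding B: each delivery zone re-picks its cheapest; new service cost 372, saving 134.
Extra fixed cost: 56. Net change = 56 − 134 = -78.
(Totals: 626 → 548.)

Yes — net change −78 (cost falls by 78).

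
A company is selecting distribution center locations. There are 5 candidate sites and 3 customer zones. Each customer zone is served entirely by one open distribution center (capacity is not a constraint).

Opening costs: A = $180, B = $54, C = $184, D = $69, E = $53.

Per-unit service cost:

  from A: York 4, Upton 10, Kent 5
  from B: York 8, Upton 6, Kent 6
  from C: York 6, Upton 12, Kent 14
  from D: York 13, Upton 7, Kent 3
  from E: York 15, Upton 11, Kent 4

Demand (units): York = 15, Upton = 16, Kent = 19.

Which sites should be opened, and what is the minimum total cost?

Open B only; minimum total cost 384.

For any fixed open set, each customer zone goes to its cheapest open site; total = fixed + service.
{B}: York→B 8·15=120, Upton→B 6·16=96, Kent→B 6·19=114. Service 330; fixed 54; total 384.
{B, D}: York→B 8·15=120, Upton→B 6·16=96, Kent→D 3·19=57. Service 273; fixed 123; total 396.
{B, E}: York→B 8·15=120, Upton→B 6·16=96, Kent→E 4·19=76. Service 292; fixed 107; total 399.
{A, B, C, D, E}: service 213 + fixed 540 = 753
No other subset beats 384.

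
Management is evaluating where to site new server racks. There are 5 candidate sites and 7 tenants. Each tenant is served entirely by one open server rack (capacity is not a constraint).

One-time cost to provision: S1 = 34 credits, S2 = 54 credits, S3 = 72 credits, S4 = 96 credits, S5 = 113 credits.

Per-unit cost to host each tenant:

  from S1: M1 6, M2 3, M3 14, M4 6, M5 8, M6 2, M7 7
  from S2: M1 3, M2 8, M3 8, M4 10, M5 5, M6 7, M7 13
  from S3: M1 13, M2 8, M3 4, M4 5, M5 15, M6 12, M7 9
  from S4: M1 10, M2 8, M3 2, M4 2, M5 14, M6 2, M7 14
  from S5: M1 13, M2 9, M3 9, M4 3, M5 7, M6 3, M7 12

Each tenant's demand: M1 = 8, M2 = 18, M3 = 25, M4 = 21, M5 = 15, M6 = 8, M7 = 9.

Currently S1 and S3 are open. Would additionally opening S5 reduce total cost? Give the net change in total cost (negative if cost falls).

No — net change +56 (cost rises by 56).

Current service cost with {S1, S3}: 506.
Adding S5: each tenant re-picks its cheapest; new service cost 449, saving 57.
Extra fixed cost: 113. Net change = 113 − 57 = 56.
(Totals: 612 → 668.)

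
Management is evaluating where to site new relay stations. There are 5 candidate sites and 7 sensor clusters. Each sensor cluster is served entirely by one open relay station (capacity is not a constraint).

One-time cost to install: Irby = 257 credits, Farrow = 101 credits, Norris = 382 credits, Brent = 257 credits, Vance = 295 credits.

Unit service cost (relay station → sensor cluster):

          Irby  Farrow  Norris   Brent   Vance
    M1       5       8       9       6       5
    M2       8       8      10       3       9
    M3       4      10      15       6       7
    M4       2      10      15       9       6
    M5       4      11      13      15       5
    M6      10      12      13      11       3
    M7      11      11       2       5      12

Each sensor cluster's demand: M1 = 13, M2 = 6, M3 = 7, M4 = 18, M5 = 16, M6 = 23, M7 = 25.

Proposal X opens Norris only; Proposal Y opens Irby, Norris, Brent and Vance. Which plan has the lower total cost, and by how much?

Proposal X is cheaper by 30.

Proposal X: {Norris}: M1→Norris 9·13=117, M2→Norris 10·6=60, M3→Norris 15·7=105, M4→Norris 15·18=270, M5→Norris 13·16=208, M6→Norris 13·23=299, M7→Norris 2·25=50. Service 1109; fixed 382; total 1491.
Proposal Y: {Irby, Norris, Brent, Vance}: M1→Irby 5·13=65, M2→Brent 3·6=18, M3→Irby 4·7=28, M4→Irby 2·18=36, M5→Irby 4·16=64, M6→Vance 3·23=69, M7→Norris 2·25=50. Service 330; fixed 1191; total 1521.
Difference: |1491 − 1521| = 30.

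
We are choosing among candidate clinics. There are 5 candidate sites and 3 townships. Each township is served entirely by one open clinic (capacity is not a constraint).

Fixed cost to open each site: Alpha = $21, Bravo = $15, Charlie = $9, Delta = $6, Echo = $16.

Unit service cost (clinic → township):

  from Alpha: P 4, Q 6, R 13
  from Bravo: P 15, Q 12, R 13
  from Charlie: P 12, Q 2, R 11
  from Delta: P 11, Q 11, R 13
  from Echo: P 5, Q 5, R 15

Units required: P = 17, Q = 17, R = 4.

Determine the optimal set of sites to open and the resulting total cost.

For any fixed open set, each township goes to its cheapest open site; total = fixed + service.
{Alpha, Charlie}: P→Alpha 4·17=68, Q→Charlie 2·17=34, R→Charlie 11·4=44. Service 146; fixed 30; total 176.
{Alpha, Charlie, Delta}: service 146 + fixed 36 = 182
{Charlie, Echo}: service 163 + fixed 25 = 188
{Alpha, Bravo, Charlie, Delta, Echo}: service 146 + fixed 67 = 213
No other subset beats 176.

Open Alpha and Charlie; minimum total cost 176.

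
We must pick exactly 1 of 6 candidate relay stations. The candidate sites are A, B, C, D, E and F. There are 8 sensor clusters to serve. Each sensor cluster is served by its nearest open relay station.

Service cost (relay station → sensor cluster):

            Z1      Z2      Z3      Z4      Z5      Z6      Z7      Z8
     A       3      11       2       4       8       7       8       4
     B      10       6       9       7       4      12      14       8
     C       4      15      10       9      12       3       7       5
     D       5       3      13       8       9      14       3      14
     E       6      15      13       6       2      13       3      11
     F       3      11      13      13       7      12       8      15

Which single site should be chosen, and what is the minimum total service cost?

Choose A only; total service cost 47.

With exactly 1 open, each sensor cluster uses its cheapest among the chosen.
{A}: Z1→A 3, Z2→A 11, Z3→A 2, Z4→A 4, Z5→A 8, Z6→A 7, Z7→A 8, Z8→A 4. Service cost 47.
{C}: service cost 65
{D}: service cost 69
Among all 6 size-1 choices, {A} is lowest.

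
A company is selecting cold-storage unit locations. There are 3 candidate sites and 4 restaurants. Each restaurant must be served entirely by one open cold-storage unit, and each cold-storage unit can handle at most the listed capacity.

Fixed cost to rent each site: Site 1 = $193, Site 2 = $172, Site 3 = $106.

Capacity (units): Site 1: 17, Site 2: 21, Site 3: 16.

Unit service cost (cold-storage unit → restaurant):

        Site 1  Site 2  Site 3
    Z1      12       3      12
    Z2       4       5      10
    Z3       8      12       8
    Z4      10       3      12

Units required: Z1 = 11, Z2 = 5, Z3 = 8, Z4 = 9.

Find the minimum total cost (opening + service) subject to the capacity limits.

Open {Site 2, Site 3}: Z1→Site 2 3·11=33, Z2→Site 3 10·5=50, Z3→Site 3 8·8=64, Z4→Site 2 3·9=27.
Loads: Site 2 carries 20/21, Site 3 carries 13/16. Service 174; fixed 278; total 452.
Next best feasible plan costs 509.

Minimum total cost: 452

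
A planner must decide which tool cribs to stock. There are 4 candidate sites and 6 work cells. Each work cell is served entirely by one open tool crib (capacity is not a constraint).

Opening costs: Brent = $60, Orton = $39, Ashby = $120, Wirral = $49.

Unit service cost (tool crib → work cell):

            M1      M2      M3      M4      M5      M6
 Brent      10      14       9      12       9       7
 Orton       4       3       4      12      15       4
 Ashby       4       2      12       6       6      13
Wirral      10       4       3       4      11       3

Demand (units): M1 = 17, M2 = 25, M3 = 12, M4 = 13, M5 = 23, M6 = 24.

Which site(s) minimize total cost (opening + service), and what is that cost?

For any fixed open set, each work cell goes to its cheapest open site; total = fixed + service.
{Ashby, Wirral}: M1→Ashby 4·17=68, M2→Ashby 2·25=50, M3→Wirral 3·12=36, M4→Wirral 4·13=52, M5→Ashby 6·23=138, M6→Wirral 3·24=72. Service 416; fixed 169; total 585.
{Orton, Ashby, Wirral}: service 416 + fixed 208 = 624
{Orton, Ashby}: service 478 + fixed 159 = 637
{Brent, Orton, Ashby, Wirral}: M1→Orton 4·17=68, M2→Ashby 2·25=50, M3→Wirral 3·12=36, M4→Wirral 4·13=52, M5→Ashby 6·23=138, M6→Wirral 3·24=72. Service 416; fixed 268; total 684.
(All 15 nonempty subsets were checked; Ashby and Wirral is lowest.)

Open Ashby and Wirral; minimum total cost 585.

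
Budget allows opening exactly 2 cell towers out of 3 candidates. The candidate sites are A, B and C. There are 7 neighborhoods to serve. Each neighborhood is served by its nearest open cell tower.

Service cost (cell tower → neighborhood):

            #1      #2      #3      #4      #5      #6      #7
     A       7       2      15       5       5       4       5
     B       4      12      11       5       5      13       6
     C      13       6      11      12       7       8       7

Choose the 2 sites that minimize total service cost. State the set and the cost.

With exactly 2 open, each neighborhood uses its cheapest among the chosen.
{A, B}: #1→B 4, #2→A 2, #3→B 11, #4→A 5, #5→A 5, #6→A 4, #7→A 5. Service cost 36.
{A, C}: service cost 39
{B, C}: service cost 45
Among all 3 size-2 choices, {A, B} is lowest.

Choose A and B; total service cost 36.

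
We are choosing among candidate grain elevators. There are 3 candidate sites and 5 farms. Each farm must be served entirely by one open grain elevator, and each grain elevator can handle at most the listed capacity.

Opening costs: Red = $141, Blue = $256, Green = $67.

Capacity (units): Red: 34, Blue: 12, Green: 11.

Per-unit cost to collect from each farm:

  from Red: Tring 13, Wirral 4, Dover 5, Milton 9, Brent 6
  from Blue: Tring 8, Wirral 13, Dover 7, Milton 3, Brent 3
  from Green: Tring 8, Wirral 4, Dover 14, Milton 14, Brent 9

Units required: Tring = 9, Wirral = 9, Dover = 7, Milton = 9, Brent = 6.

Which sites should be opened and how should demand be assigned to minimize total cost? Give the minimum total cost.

Open {Red, Green}: Tring→Green 8·9=72, Wirral→Red 4·9=36, Dover→Red 5·7=35, Milton→Red 9·9=81, Brent→Red 6·6=36.
Loads: Red carries 31/34, Green carries 9/11. Service 260; fixed 208; total 468.
Next best feasible plan costs 513.

Minimum total cost: 468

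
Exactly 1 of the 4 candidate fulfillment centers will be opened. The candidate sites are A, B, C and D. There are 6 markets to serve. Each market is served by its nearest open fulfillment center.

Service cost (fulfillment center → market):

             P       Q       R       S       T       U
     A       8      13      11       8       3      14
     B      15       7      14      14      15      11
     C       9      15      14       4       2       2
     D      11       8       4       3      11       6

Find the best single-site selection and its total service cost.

Choose D only; total service cost 43.

With exactly 1 open, each market uses its cheapest among the chosen.
{D}: P→D 11, Q→D 8, R→D 4, S→D 3, T→D 11, U→D 6. Service cost 43.
{C}: service cost 46
{A}: service cost 57
Among all 4 size-1 choices, {D} is lowest.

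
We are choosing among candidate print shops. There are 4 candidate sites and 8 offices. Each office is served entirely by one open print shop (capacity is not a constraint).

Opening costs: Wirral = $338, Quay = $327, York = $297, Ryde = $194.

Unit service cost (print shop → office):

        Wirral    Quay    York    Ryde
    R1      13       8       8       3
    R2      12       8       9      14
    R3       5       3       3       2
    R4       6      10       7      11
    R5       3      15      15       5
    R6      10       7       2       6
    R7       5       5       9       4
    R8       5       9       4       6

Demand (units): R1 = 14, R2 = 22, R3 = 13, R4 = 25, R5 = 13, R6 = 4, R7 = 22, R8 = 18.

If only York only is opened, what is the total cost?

Each office is assigned to its cheapest site among the open ones.
{York}: R1→York 8·14=112, R2→York 9·22=198, R3→York 3·13=39, R4→York 7·25=175, R5→York 15·13=195, R6→York 2·4=8, R7→York 9·22=198, R8→York 4·18=72. Service 997; fixed 297; total 1294.

Total cost: 1294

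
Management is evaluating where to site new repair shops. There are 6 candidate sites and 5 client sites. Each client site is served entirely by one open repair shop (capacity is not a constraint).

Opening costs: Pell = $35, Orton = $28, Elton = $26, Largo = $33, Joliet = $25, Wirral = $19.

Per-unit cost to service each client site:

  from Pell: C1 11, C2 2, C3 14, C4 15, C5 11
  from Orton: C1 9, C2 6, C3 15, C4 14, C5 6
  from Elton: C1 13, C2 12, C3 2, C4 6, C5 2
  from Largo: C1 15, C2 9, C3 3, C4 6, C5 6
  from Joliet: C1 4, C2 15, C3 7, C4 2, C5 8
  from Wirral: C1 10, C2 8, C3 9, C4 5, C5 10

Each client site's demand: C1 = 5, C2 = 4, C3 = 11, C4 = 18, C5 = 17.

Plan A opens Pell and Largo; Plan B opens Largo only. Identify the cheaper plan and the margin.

Plan A is cheaper by 13.

Plan A: {Pell, Largo}: C1→Pell 11·5=55, C2→Pell 2·4=8, C3→Largo 3·11=33, C4→Largo 6·18=108, C5→Largo 6·17=102. Service 306; fixed 68; total 374.
Plan B: {Largo}: C1→Largo 15·5=75, C2→Largo 9·4=36, C3→Largo 3·11=33, C4→Largo 6·18=108, C5→Largo 6·17=102. Service 354; fixed 33; total 387.
Difference: |374 − 387| = 13.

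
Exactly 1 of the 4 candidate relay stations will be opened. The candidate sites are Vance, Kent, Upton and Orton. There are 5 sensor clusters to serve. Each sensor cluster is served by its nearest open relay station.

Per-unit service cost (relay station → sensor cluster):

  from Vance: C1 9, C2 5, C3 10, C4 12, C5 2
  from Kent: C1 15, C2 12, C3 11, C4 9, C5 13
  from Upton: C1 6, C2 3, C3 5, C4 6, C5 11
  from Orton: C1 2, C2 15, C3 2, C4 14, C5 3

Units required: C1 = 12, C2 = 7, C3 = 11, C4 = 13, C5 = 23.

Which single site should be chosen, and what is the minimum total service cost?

Choose Orton only; total service cost 402.

With exactly 1 open, each sensor cluster uses its cheapest among the chosen.
{Orton}: C1→Orton 2·12=24, C2→Orton 15·7=105, C3→Orton 2·11=22, C4→Orton 14·13=182, C5→Orton 3·23=69. Service cost 402.
{Vance}: service cost 455
{Upton}: service cost 479
Among all 4 size-1 choices, {Orton} is lowest.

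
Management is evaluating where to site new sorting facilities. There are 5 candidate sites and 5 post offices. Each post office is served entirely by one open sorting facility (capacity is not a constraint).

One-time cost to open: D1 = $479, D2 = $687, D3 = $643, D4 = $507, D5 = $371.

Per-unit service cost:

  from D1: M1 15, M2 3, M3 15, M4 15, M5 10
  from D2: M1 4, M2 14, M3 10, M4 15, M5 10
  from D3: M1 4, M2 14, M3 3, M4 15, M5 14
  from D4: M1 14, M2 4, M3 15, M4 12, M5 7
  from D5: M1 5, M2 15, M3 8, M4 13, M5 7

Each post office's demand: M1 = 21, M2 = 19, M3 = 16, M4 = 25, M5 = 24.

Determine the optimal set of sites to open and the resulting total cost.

Open D5 only; minimum total cost 1382.

For any fixed open set, each post office goes to its cheapest open site; total = fixed + service.
{D5}: M1→D5 5·21=105, M2→D5 15·19=285, M3→D5 8·16=128, M4→D5 13·25=325, M5→D5 7·24=168. Service 1011; fixed 371; total 1382.
{D4}: service 1078 + fixed 507 = 1585
{D1, D5}: service 783 + fixed 850 = 1633
{D1, D2, D3, D4, D5}: service 657 + fixed 2687 = 3344
No other subset beats 1382.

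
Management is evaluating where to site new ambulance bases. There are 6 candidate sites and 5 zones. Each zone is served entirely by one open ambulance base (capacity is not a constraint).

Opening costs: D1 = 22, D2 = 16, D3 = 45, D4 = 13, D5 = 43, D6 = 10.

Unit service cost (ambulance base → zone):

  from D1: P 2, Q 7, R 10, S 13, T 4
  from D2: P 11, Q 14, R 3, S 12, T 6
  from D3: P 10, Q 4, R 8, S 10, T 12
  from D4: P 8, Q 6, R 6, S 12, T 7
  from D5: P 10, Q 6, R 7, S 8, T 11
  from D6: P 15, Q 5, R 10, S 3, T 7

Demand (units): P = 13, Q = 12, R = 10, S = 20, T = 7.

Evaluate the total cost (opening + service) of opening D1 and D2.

Total cost: 446

Each zone is assigned to its cheapest site among the open ones.
{D1, D2}: P→D1 2·13=26, Q→D1 7·12=84, R→D2 3·10=30, S→D2 12·20=240, T→D1 4·7=28. Service 408; fixed 38; total 446.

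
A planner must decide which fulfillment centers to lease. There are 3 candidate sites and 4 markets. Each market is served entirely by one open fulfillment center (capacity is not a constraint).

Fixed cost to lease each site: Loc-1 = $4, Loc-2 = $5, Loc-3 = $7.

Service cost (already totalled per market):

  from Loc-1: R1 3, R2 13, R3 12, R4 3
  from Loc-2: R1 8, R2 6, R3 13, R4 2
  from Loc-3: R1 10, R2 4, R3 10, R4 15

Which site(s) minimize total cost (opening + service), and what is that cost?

For any fixed open set, each market goes to its cheapest open site; total = fixed + service.
{Loc-1, Loc-3}: R1→Loc-1 3, R2→Loc-3 4, R3→Loc-3 10, R4→Loc-1 3. Service 20; fixed 11; total 31.
{Loc-1, Loc-2}: service 23 + fixed 9 = 32
{Loc-2}: R1→Loc-2 8, R2→Loc-2 6, R3→Loc-2 13, R4→Loc-2 2. Service 29; fixed 5; total 34.
{Loc-1, Loc-2, Loc-3}: service 19 + fixed 16 = 35
No other subset beats 31.

Open Loc-1 and Loc-3; minimum total cost 31.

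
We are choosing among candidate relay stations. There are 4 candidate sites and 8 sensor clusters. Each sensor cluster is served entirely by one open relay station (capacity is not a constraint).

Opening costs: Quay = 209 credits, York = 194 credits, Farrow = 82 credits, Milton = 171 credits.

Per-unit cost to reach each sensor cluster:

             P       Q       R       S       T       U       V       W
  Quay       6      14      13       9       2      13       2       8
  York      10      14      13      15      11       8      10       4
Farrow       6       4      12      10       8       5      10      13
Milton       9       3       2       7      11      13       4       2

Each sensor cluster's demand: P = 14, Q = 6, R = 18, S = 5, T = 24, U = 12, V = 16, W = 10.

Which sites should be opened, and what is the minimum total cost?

For any fixed open set, each sensor cluster goes to its cheapest open site; total = fixed + service.
{Farrow, Milton}: P→Farrow 6·14=84, Q→Milton 3·6=18, R→Milton 2·18=36, S→Milton 7·5=35, T→Farrow 8·24=192, U→Farrow 5·12=60, V→Milton 4·16=64, W→Milton 2·10=20. Service 509; fixed 253; total 762.
{Quay, Farrow, Milton}: service 333 + fixed 462 = 795
{Quay, Milton}: P→Quay 6·14=84, Q→Milton 3·6=18, R→Milton 2·18=36, S→Milton 7·5=35, T→Quay 2·24=48, U→Quay 13·12=156, V→Quay 2·16=32, W→Milton 2·10=20. Service 429; fixed 380; total 809.
{Quay, York, Farrow, Milton}: service 333 + fixed 656 = 989
No other subset beats 762.

Open Farrow and Milton; minimum total cost 762.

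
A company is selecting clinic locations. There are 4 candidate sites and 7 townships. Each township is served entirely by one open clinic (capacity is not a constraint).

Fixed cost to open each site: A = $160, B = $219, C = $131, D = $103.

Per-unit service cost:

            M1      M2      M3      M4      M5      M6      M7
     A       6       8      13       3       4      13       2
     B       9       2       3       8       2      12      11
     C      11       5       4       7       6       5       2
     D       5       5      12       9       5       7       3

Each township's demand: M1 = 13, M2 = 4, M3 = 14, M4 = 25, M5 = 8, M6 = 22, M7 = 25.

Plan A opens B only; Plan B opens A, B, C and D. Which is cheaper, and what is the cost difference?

Plan B is cheaper by 162.

Plan A: {B}: M1→B 9·13=117, M2→B 2·4=8, M3→B 3·14=42, M4→B 8·25=200, M5→B 2·8=16, M6→B 12·22=264, M7→B 11·25=275. Service 922; fixed 219; total 1141.
Plan B: {A, B, C, D}: M1→D 5·13=65, M2→B 2·4=8, M3→B 3·14=42, M4→A 3·25=75, M5→B 2·8=16, M6→C 5·22=110, M7→A 2·25=50. Service 366; fixed 613; total 979.
Difference: |1141 − 979| = 162.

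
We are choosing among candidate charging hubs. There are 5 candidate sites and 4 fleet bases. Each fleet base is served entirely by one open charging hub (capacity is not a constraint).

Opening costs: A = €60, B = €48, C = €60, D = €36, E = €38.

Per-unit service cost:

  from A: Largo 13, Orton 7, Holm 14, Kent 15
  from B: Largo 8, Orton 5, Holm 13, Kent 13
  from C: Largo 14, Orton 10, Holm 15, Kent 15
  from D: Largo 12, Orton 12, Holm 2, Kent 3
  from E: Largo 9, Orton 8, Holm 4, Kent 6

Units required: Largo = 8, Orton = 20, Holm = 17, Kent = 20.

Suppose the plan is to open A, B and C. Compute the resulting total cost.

Total cost: 813

Each fleet base is assigned to its cheapest site among the open ones.
{A, B, C}: Largo→B 8·8=64, Orton→B 5·20=100, Holm→B 13·17=221, Kent→B 13·20=260. Service 645; fixed 168; total 813.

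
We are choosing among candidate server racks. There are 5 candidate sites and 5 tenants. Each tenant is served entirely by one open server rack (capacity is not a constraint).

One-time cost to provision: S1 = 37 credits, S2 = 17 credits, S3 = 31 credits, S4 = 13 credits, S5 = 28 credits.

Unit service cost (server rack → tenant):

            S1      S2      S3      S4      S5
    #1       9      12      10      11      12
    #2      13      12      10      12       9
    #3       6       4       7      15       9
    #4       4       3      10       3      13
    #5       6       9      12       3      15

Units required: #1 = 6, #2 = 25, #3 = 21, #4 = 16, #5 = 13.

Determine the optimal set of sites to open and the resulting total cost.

Open S2, S4 and S5; minimum total cost 520.

For any fixed open set, each tenant goes to its cheapest open site; total = fixed + service.
{S2, S4, S5}: #1→S4 11·6=66, #2→S5 9·25=225, #3→S2 4·21=84, #4→S2 3·16=48, #5→S4 3·13=39. Service 462; fixed 58; total 520.
{S2, S3, S4}: #1→S3 10·6=60, #2→S3 10·25=250, #3→S2 4·21=84, #4→S2 3·16=48, #5→S4 3·13=39. Service 481; fixed 61; total 542.
{S1, S2, S4, S5}: service 450 + fixed 95 = 545
{S1, S2, S3, S4, S5}: service 450 + fixed 126 = 576
No other subset beats 520.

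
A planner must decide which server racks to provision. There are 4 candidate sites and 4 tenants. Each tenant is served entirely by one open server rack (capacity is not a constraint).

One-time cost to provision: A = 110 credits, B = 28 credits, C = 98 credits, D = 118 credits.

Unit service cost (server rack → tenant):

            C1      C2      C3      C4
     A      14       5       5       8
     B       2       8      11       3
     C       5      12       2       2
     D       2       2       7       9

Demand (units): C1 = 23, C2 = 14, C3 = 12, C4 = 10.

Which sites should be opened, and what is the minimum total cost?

Open B and C; minimum total cost 328.

For any fixed open set, each tenant goes to its cheapest open site; total = fixed + service.
{B, C}: C1→B 2·23=46, C2→B 8·14=112, C3→C 2·12=24, C4→C 2·10=20. Service 202; fixed 126; total 328.
{B, D}: service 188 + fixed 146 = 334
{C, D}: C1→D 2·23=46, C2→D 2·14=28, C3→C 2·12=24, C4→C 2·10=20. Service 118; fixed 216; total 334.
{A, B, C, D}: C1→B 2·23=46, C2→D 2·14=28, C3→C 2·12=24, C4→C 2·10=20. Service 118; fixed 354; total 472.
No other subset beats 328.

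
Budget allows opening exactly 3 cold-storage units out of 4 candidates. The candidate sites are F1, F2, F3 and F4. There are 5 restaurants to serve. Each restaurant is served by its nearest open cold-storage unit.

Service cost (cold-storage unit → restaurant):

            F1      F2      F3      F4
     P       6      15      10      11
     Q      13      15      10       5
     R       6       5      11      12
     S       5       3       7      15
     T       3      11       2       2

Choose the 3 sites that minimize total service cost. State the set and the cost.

Choose F1, F2 and F4; total service cost 21.

With exactly 3 open, each restaurant uses its cheapest among the chosen.
{F1, F2, F4}: P→F1 6, Q→F4 5, R→F2 5, S→F2 3, T→F4 2. Service cost 21.
{F1, F3, F4}: service cost 24
{F2, F3, F4}: service cost 25
Among all 4 size-3 choices, {F1, F2, F4} is lowest.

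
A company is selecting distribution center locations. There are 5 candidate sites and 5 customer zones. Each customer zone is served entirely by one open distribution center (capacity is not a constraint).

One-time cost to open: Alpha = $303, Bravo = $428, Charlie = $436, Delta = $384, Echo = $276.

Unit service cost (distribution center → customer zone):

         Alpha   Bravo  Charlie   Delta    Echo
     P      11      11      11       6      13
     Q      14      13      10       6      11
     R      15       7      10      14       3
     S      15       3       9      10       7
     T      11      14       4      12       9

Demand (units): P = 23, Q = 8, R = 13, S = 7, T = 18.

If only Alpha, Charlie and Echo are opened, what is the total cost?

Total cost: 1508

Each customer zone is assigned to its cheapest site among the open ones.
{Alpha, Charlie, Echo}: P→Alpha 11·23=253, Q→Charlie 10·8=80, R→Echo 3·13=39, S→Echo 7·7=49, T→Charlie 4·18=72. Service 493; fixed 1015; total 1508.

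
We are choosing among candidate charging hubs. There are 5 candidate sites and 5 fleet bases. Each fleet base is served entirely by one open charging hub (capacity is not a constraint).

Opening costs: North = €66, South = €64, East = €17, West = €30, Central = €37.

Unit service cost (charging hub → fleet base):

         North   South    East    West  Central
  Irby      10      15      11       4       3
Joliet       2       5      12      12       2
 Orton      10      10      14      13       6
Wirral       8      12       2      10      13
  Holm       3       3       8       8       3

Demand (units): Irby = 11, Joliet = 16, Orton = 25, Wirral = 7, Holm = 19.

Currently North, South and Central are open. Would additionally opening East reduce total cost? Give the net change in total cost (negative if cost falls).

Current service cost with {North, South, Central}: 328.
Adding East: each fleet base re-picks its cheapest; new service cost 286, saving 42.
Extra fixed cost: 17. Net change = 17 − 42 = -25.
(Totals: 495 → 470.)

Yes — net change −25 (cost falls by 25).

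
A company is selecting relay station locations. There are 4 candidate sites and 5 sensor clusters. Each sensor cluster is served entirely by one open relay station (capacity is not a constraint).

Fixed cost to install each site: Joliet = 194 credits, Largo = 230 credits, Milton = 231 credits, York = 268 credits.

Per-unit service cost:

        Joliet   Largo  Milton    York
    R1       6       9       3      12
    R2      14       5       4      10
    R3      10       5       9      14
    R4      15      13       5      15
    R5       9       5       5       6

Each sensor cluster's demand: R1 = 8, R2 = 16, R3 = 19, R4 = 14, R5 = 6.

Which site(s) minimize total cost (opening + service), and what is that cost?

Open Milton only; minimum total cost 590.

For any fixed open set, each sensor cluster goes to its cheapest open site; total = fixed + service.
{Milton}: R1→Milton 3·8=24, R2→Milton 4·16=64, R3→Milton 9·19=171, R4→Milton 5·14=70, R5→Milton 5·6=30. Service 359; fixed 231; total 590.
{Largo}: service 459 + fixed 230 = 689
{Largo, Milton}: R1→Milton 3·8=24, R2→Milton 4·16=64, R3→Largo 5·19=95, R4→Milton 5·14=70, R5→Largo 5·6=30. Service 283; fixed 461; total 744.
{Joliet, Largo, Milton, York}: service 283 + fixed 923 = 1206
No other subset beats 590.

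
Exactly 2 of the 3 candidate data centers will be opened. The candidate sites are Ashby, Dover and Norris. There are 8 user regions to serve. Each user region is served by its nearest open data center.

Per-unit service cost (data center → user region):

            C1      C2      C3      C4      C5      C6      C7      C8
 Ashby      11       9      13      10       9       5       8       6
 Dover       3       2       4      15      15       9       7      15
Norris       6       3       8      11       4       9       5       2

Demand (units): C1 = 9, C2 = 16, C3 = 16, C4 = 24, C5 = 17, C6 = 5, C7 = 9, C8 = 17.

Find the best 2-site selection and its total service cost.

With exactly 2 open, each user region uses its cheapest among the chosen.
{Dover, Norris}: C1→Dover 3·9=27, C2→Dover 2·16=32, C3→Dover 4·16=64, C4→Norris 11·24=264, C5→Norris 4·17=68, C6→Dover 9·5=45, C7→Norris 5·9=45, C8→Norris 2·17=34. Service cost 579.
{Ashby, Norris}: service cost 642
{Ashby, Dover}: service cost 706
Among all 3 size-2 choices, {Dover, Norris} is lowest.

Choose Dover and Norris; total service cost 579.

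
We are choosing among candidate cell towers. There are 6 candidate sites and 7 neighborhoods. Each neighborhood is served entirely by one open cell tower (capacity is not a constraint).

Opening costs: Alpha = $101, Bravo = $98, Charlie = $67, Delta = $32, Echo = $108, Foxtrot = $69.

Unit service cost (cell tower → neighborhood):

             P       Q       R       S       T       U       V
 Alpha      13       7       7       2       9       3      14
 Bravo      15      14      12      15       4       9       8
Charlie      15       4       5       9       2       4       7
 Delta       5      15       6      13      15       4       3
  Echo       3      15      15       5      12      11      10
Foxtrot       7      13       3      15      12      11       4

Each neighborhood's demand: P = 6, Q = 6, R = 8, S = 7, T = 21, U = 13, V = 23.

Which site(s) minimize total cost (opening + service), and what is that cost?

For any fixed open set, each neighborhood goes to its cheapest open site; total = fixed + service.
{Charlie, Delta}: P→Delta 5·6=30, Q→Charlie 4·6=24, R→Charlie 5·8=40, S→Charlie 9·7=63, T→Charlie 2·21=42, U→Charlie 4·13=52, V→Delta 3·23=69. Service 320; fixed 99; total 419.
{Alpha, Charlie, Delta}: service 258 + fixed 200 = 458
{Charlie, Delta, Foxtrot}: service 304 + fixed 168 = 472
{Alpha, Bravo, Charlie, Delta, Echo, Foxtrot}: P→Echo 3·6=18, Q→Charlie 4·6=24, R→Foxtrot 3·8=24, S→Alpha 2·7=14, T→Charlie 2·21=42, U→Alpha 3·13=39, V→Delta 3·23=69. Service 230; fixed 475; total 705.
No other subset beats 419.

Open Charlie and Delta; minimum total cost 419.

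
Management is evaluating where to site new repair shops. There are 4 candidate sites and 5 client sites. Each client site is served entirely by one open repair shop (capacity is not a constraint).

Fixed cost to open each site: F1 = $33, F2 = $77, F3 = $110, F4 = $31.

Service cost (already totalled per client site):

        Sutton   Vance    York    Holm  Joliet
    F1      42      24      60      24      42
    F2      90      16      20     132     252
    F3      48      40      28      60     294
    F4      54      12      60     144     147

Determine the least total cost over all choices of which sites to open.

For any fixed open set, each client site goes to its cheapest open site; total = fixed + service.
{F1}: Sutton→F1 42, Vance→F1 24, York→F1 60, Holm→F1 24, Joliet→F1 42. Service 192; fixed 33; total 225.
{F1, F4}: service 180 + fixed 64 = 244
{F1, F2}: service 144 + fixed 110 = 254
{F1, F2, F3, F4}: service 140 + fixed 251 = 391
No other subset beats 225.

Minimum total cost: 225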